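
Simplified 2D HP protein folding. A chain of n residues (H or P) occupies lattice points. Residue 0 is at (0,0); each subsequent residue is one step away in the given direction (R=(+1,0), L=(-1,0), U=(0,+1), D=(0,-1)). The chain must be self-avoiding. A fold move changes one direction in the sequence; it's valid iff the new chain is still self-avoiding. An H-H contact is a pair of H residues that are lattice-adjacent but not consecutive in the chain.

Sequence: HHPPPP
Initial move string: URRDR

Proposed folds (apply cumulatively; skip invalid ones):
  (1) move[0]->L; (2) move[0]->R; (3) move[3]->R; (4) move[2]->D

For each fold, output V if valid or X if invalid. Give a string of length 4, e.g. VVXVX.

Answer: XVVV

Derivation:
Initial: URRDR -> [(0, 0), (0, 1), (1, 1), (2, 1), (2, 0), (3, 0)]
Fold 1: move[0]->L => LRRDR INVALID (collision), skipped
Fold 2: move[0]->R => RRRDR VALID
Fold 3: move[3]->R => RRRRR VALID
Fold 4: move[2]->D => RRDRR VALID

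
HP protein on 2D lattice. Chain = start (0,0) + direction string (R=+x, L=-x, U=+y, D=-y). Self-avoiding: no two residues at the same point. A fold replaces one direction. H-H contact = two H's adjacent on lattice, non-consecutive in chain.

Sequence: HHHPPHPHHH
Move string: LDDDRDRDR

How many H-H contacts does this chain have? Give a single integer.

Answer: 0

Derivation:
Positions: [(0, 0), (-1, 0), (-1, -1), (-1, -2), (-1, -3), (0, -3), (0, -4), (1, -4), (1, -5), (2, -5)]
No H-H contacts found.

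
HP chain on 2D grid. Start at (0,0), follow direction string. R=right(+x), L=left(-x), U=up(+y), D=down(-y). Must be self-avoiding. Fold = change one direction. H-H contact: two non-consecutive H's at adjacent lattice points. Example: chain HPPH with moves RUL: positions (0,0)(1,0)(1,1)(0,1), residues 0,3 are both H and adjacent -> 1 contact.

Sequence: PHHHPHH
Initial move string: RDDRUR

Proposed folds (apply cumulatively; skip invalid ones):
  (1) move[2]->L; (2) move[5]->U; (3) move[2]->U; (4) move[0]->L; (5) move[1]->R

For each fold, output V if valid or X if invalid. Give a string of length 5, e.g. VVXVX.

Initial: RDDRUR -> [(0, 0), (1, 0), (1, -1), (1, -2), (2, -2), (2, -1), (3, -1)]
Fold 1: move[2]->L => RDLRUR INVALID (collision), skipped
Fold 2: move[5]->U => RDDRUU VALID
Fold 3: move[2]->U => RDURUU INVALID (collision), skipped
Fold 4: move[0]->L => LDDRUU INVALID (collision), skipped
Fold 5: move[1]->R => RRDRUU VALID

Answer: XVXXV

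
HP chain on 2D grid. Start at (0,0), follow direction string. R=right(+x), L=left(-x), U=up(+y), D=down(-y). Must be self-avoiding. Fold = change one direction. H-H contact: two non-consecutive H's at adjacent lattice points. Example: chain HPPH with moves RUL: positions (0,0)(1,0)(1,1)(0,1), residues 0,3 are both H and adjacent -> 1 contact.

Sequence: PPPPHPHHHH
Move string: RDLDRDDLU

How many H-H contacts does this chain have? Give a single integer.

Answer: 2

Derivation:
Positions: [(0, 0), (1, 0), (1, -1), (0, -1), (0, -2), (1, -2), (1, -3), (1, -4), (0, -4), (0, -3)]
H-H contact: residue 4 @(0,-2) - residue 9 @(0, -3)
H-H contact: residue 6 @(1,-3) - residue 9 @(0, -3)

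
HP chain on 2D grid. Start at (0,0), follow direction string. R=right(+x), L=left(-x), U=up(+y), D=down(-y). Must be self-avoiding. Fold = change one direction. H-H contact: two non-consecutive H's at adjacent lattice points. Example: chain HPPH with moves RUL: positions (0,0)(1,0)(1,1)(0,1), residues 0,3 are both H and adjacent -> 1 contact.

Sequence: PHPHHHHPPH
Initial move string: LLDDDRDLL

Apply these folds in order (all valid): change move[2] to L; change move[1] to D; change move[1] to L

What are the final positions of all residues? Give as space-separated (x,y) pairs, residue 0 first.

Answer: (0,0) (-1,0) (-2,0) (-3,0) (-3,-1) (-3,-2) (-2,-2) (-2,-3) (-3,-3) (-4,-3)

Derivation:
Initial moves: LLDDDRDLL
Fold: move[2]->L => LLLDDRDLL (positions: [(0, 0), (-1, 0), (-2, 0), (-3, 0), (-3, -1), (-3, -2), (-2, -2), (-2, -3), (-3, -3), (-4, -3)])
Fold: move[1]->D => LDLDDRDLL (positions: [(0, 0), (-1, 0), (-1, -1), (-2, -1), (-2, -2), (-2, -3), (-1, -3), (-1, -4), (-2, -4), (-3, -4)])
Fold: move[1]->L => LLLDDRDLL (positions: [(0, 0), (-1, 0), (-2, 0), (-3, 0), (-3, -1), (-3, -2), (-2, -2), (-2, -3), (-3, -3), (-4, -3)])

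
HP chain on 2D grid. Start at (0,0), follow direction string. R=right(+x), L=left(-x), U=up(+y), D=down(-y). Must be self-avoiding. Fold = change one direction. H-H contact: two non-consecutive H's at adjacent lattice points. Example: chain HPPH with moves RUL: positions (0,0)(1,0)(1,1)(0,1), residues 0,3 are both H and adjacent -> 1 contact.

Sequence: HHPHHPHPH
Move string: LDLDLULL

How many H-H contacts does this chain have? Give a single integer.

Positions: [(0, 0), (-1, 0), (-1, -1), (-2, -1), (-2, -2), (-3, -2), (-3, -1), (-4, -1), (-5, -1)]
H-H contact: residue 3 @(-2,-1) - residue 6 @(-3, -1)

Answer: 1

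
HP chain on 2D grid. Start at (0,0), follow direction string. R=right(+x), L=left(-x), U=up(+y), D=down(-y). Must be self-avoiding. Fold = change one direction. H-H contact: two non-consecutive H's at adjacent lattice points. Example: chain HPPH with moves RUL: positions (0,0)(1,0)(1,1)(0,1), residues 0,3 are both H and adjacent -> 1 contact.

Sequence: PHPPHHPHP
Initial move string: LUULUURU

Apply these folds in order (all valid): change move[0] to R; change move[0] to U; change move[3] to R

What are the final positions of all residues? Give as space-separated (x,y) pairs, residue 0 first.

Initial moves: LUULUURU
Fold: move[0]->R => RUULUURU (positions: [(0, 0), (1, 0), (1, 1), (1, 2), (0, 2), (0, 3), (0, 4), (1, 4), (1, 5)])
Fold: move[0]->U => UUULUURU (positions: [(0, 0), (0, 1), (0, 2), (0, 3), (-1, 3), (-1, 4), (-1, 5), (0, 5), (0, 6)])
Fold: move[3]->R => UUURUURU (positions: [(0, 0), (0, 1), (0, 2), (0, 3), (1, 3), (1, 4), (1, 5), (2, 5), (2, 6)])

Answer: (0,0) (0,1) (0,2) (0,3) (1,3) (1,4) (1,5) (2,5) (2,6)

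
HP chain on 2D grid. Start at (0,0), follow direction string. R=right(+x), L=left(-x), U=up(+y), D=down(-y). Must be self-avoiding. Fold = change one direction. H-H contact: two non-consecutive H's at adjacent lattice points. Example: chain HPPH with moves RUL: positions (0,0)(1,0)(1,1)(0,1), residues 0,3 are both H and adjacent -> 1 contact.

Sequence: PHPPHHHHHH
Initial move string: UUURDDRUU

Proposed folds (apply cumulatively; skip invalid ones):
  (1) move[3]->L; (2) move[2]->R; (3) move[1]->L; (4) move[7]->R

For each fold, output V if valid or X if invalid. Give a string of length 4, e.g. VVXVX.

Answer: XVXV

Derivation:
Initial: UUURDDRUU -> [(0, 0), (0, 1), (0, 2), (0, 3), (1, 3), (1, 2), (1, 1), (2, 1), (2, 2), (2, 3)]
Fold 1: move[3]->L => UUULDDRUU INVALID (collision), skipped
Fold 2: move[2]->R => UURRDDRUU VALID
Fold 3: move[1]->L => ULRRDDRUU INVALID (collision), skipped
Fold 4: move[7]->R => UURRDDRRU VALID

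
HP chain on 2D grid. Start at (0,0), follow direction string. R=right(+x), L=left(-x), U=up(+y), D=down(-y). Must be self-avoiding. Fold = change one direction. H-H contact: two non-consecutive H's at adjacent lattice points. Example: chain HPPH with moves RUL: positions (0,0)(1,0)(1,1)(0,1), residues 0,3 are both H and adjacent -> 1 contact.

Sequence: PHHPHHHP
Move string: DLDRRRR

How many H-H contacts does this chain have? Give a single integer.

Positions: [(0, 0), (0, -1), (-1, -1), (-1, -2), (0, -2), (1, -2), (2, -2), (3, -2)]
H-H contact: residue 1 @(0,-1) - residue 4 @(0, -2)

Answer: 1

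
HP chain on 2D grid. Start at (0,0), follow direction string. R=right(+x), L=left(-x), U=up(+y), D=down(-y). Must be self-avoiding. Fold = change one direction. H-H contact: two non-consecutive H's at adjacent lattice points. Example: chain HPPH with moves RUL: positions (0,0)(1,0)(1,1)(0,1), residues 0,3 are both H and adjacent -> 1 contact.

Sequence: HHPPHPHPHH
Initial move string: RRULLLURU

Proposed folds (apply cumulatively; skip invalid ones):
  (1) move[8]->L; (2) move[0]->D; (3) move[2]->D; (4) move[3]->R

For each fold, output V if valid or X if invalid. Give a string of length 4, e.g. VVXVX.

Initial: RRULLLURU -> [(0, 0), (1, 0), (2, 0), (2, 1), (1, 1), (0, 1), (-1, 1), (-1, 2), (0, 2), (0, 3)]
Fold 1: move[8]->L => RRULLLURL INVALID (collision), skipped
Fold 2: move[0]->D => DRULLLURU INVALID (collision), skipped
Fold 3: move[2]->D => RRDLLLURU INVALID (collision), skipped
Fold 4: move[3]->R => RRURLLURU INVALID (collision), skipped

Answer: XXXX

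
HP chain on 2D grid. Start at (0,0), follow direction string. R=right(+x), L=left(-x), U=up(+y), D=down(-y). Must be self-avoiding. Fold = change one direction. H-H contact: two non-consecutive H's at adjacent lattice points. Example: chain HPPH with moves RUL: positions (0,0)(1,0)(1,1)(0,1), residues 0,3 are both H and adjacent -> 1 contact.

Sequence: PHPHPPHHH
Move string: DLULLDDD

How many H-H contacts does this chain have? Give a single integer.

Positions: [(0, 0), (0, -1), (-1, -1), (-1, 0), (-2, 0), (-3, 0), (-3, -1), (-3, -2), (-3, -3)]
No H-H contacts found.

Answer: 0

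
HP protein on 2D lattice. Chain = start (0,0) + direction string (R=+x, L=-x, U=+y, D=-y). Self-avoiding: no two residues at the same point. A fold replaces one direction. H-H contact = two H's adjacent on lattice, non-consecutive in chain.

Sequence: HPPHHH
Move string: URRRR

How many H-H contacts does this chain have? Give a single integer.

Answer: 0

Derivation:
Positions: [(0, 0), (0, 1), (1, 1), (2, 1), (3, 1), (4, 1)]
No H-H contacts found.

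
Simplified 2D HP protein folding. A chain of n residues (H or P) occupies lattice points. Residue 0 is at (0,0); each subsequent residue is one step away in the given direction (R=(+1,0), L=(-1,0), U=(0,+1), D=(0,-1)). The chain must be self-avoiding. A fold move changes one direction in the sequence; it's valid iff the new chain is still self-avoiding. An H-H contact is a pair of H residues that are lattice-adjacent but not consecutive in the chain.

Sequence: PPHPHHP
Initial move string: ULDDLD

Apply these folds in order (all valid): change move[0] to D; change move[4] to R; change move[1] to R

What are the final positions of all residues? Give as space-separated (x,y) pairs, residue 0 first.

Initial moves: ULDDLD
Fold: move[0]->D => DLDDLD (positions: [(0, 0), (0, -1), (-1, -1), (-1, -2), (-1, -3), (-2, -3), (-2, -4)])
Fold: move[4]->R => DLDDRD (positions: [(0, 0), (0, -1), (-1, -1), (-1, -2), (-1, -3), (0, -3), (0, -4)])
Fold: move[1]->R => DRDDRD (positions: [(0, 0), (0, -1), (1, -1), (1, -2), (1, -3), (2, -3), (2, -4)])

Answer: (0,0) (0,-1) (1,-1) (1,-2) (1,-3) (2,-3) (2,-4)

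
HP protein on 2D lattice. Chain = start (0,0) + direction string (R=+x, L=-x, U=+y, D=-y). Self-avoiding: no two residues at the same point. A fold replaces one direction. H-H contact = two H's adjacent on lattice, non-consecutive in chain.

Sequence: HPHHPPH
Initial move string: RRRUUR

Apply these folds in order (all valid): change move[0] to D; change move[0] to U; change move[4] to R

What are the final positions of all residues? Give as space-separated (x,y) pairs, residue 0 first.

Initial moves: RRRUUR
Fold: move[0]->D => DRRUUR (positions: [(0, 0), (0, -1), (1, -1), (2, -1), (2, 0), (2, 1), (3, 1)])
Fold: move[0]->U => URRUUR (positions: [(0, 0), (0, 1), (1, 1), (2, 1), (2, 2), (2, 3), (3, 3)])
Fold: move[4]->R => URRURR (positions: [(0, 0), (0, 1), (1, 1), (2, 1), (2, 2), (3, 2), (4, 2)])

Answer: (0,0) (0,1) (1,1) (2,1) (2,2) (3,2) (4,2)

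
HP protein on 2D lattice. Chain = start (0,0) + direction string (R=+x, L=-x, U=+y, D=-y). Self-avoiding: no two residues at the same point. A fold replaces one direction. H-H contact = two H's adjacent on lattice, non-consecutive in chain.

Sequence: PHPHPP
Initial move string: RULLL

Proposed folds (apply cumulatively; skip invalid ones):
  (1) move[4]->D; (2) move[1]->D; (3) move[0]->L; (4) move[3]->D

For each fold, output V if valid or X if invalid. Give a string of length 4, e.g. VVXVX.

Initial: RULLL -> [(0, 0), (1, 0), (1, 1), (0, 1), (-1, 1), (-2, 1)]
Fold 1: move[4]->D => RULLD VALID
Fold 2: move[1]->D => RDLLD VALID
Fold 3: move[0]->L => LDLLD VALID
Fold 4: move[3]->D => LDLDD VALID

Answer: VVVV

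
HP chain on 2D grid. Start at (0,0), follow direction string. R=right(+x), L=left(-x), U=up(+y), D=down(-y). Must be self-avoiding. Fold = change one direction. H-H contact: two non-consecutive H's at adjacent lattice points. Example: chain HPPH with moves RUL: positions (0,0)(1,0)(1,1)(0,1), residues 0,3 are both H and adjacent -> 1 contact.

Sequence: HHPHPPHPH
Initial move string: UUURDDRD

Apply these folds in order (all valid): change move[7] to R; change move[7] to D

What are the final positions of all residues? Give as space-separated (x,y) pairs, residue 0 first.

Answer: (0,0) (0,1) (0,2) (0,3) (1,3) (1,2) (1,1) (2,1) (2,0)

Derivation:
Initial moves: UUURDDRD
Fold: move[7]->R => UUURDDRR (positions: [(0, 0), (0, 1), (0, 2), (0, 3), (1, 3), (1, 2), (1, 1), (2, 1), (3, 1)])
Fold: move[7]->D => UUURDDRD (positions: [(0, 0), (0, 1), (0, 2), (0, 3), (1, 3), (1, 2), (1, 1), (2, 1), (2, 0)])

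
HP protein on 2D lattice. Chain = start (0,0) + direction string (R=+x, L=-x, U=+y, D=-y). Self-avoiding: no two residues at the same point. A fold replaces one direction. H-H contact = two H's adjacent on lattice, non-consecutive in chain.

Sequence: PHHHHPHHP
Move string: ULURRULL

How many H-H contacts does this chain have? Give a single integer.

Positions: [(0, 0), (0, 1), (-1, 1), (-1, 2), (0, 2), (1, 2), (1, 3), (0, 3), (-1, 3)]
H-H contact: residue 1 @(0,1) - residue 4 @(0, 2)
H-H contact: residue 4 @(0,2) - residue 7 @(0, 3)

Answer: 2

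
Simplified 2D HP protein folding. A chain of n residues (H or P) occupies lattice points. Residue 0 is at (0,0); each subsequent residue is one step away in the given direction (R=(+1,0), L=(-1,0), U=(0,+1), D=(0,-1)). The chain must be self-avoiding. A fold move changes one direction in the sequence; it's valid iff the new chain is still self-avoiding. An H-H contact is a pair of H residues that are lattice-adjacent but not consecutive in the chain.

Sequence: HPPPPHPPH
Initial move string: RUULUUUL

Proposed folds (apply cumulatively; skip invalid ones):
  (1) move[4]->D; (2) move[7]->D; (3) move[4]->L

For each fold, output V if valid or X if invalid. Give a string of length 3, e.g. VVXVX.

Answer: XXV

Derivation:
Initial: RUULUUUL -> [(0, 0), (1, 0), (1, 1), (1, 2), (0, 2), (0, 3), (0, 4), (0, 5), (-1, 5)]
Fold 1: move[4]->D => RUULDUUL INVALID (collision), skipped
Fold 2: move[7]->D => RUULUUUD INVALID (collision), skipped
Fold 3: move[4]->L => RUULLUUL VALID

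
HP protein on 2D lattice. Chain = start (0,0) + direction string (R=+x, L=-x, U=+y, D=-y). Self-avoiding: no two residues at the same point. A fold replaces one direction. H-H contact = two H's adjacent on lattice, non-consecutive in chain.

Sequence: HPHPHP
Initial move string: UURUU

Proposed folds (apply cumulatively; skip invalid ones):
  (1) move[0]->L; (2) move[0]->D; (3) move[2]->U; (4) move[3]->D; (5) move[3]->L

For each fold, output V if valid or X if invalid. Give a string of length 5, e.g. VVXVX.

Answer: VXVXV

Derivation:
Initial: UURUU -> [(0, 0), (0, 1), (0, 2), (1, 2), (1, 3), (1, 4)]
Fold 1: move[0]->L => LURUU VALID
Fold 2: move[0]->D => DURUU INVALID (collision), skipped
Fold 3: move[2]->U => LUUUU VALID
Fold 4: move[3]->D => LUUDU INVALID (collision), skipped
Fold 5: move[3]->L => LUULU VALID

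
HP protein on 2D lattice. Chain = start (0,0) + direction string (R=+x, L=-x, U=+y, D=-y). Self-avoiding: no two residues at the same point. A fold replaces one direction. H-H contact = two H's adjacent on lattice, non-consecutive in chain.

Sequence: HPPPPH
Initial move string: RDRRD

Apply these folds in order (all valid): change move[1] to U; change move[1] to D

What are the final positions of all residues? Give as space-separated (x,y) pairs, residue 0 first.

Answer: (0,0) (1,0) (1,-1) (2,-1) (3,-1) (3,-2)

Derivation:
Initial moves: RDRRD
Fold: move[1]->U => RURRD (positions: [(0, 0), (1, 0), (1, 1), (2, 1), (3, 1), (3, 0)])
Fold: move[1]->D => RDRRD (positions: [(0, 0), (1, 0), (1, -1), (2, -1), (3, -1), (3, -2)])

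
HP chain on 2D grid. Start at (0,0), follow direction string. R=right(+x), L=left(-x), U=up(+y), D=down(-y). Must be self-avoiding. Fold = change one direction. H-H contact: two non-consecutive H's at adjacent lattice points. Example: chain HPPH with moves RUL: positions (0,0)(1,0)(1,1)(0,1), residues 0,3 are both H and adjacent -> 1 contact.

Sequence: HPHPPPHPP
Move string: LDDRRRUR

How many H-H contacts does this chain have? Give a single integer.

Answer: 0

Derivation:
Positions: [(0, 0), (-1, 0), (-1, -1), (-1, -2), (0, -2), (1, -2), (2, -2), (2, -1), (3, -1)]
No H-H contacts found.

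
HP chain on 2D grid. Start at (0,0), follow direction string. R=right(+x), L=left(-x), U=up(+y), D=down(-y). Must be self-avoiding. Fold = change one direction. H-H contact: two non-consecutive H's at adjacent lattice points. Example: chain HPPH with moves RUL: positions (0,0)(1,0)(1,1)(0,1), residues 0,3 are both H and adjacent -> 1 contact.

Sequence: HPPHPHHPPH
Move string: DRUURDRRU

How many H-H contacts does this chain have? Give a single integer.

Positions: [(0, 0), (0, -1), (1, -1), (1, 0), (1, 1), (2, 1), (2, 0), (3, 0), (4, 0), (4, 1)]
H-H contact: residue 0 @(0,0) - residue 3 @(1, 0)
H-H contact: residue 3 @(1,0) - residue 6 @(2, 0)

Answer: 2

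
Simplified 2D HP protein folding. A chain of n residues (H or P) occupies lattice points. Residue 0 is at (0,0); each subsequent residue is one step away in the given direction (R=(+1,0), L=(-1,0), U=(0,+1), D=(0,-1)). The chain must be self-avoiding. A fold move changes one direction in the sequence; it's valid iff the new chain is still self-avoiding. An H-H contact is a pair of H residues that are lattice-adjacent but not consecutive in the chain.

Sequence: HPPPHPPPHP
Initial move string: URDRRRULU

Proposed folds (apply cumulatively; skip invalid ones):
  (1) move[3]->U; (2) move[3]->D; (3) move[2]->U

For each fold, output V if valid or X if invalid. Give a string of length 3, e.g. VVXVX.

Initial: URDRRRULU -> [(0, 0), (0, 1), (1, 1), (1, 0), (2, 0), (3, 0), (4, 0), (4, 1), (3, 1), (3, 2)]
Fold 1: move[3]->U => URDURRULU INVALID (collision), skipped
Fold 2: move[3]->D => URDDRRULU VALID
Fold 3: move[2]->U => URUDRRULU INVALID (collision), skipped

Answer: XVX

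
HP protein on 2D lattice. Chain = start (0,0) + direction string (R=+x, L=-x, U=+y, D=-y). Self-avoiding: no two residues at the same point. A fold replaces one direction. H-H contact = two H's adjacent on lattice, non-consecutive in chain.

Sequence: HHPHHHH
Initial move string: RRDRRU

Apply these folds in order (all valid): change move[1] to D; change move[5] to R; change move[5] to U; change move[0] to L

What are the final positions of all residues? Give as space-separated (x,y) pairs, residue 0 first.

Answer: (0,0) (-1,0) (-1,-1) (-1,-2) (0,-2) (1,-2) (1,-1)

Derivation:
Initial moves: RRDRRU
Fold: move[1]->D => RDDRRU (positions: [(0, 0), (1, 0), (1, -1), (1, -2), (2, -2), (3, -2), (3, -1)])
Fold: move[5]->R => RDDRRR (positions: [(0, 0), (1, 0), (1, -1), (1, -2), (2, -2), (3, -2), (4, -2)])
Fold: move[5]->U => RDDRRU (positions: [(0, 0), (1, 0), (1, -1), (1, -2), (2, -2), (3, -2), (3, -1)])
Fold: move[0]->L => LDDRRU (positions: [(0, 0), (-1, 0), (-1, -1), (-1, -2), (0, -2), (1, -2), (1, -1)])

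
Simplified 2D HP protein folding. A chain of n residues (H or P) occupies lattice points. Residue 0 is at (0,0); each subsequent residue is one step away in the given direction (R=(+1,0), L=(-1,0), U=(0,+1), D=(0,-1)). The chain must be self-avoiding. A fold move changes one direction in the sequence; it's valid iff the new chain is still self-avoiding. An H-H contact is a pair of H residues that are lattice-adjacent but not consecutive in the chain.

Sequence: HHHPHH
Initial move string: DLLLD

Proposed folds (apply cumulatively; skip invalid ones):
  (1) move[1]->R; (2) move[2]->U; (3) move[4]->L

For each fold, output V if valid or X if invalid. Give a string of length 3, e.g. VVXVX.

Initial: DLLLD -> [(0, 0), (0, -1), (-1, -1), (-2, -1), (-3, -1), (-3, -2)]
Fold 1: move[1]->R => DRLLD INVALID (collision), skipped
Fold 2: move[2]->U => DLULD VALID
Fold 3: move[4]->L => DLULL VALID

Answer: XVV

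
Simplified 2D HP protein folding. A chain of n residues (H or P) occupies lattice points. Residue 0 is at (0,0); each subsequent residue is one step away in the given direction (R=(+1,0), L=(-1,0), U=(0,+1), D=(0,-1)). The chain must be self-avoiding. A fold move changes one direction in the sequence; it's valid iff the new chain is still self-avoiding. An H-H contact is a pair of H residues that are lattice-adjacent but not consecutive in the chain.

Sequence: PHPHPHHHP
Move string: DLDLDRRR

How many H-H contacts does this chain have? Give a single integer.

Positions: [(0, 0), (0, -1), (-1, -1), (-1, -2), (-2, -2), (-2, -3), (-1, -3), (0, -3), (1, -3)]
H-H contact: residue 3 @(-1,-2) - residue 6 @(-1, -3)

Answer: 1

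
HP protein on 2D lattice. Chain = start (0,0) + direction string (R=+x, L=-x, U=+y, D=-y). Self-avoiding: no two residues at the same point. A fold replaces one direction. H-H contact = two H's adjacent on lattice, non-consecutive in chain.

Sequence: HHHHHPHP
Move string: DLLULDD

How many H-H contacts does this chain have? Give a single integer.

Answer: 1

Derivation:
Positions: [(0, 0), (0, -1), (-1, -1), (-2, -1), (-2, 0), (-3, 0), (-3, -1), (-3, -2)]
H-H contact: residue 3 @(-2,-1) - residue 6 @(-3, -1)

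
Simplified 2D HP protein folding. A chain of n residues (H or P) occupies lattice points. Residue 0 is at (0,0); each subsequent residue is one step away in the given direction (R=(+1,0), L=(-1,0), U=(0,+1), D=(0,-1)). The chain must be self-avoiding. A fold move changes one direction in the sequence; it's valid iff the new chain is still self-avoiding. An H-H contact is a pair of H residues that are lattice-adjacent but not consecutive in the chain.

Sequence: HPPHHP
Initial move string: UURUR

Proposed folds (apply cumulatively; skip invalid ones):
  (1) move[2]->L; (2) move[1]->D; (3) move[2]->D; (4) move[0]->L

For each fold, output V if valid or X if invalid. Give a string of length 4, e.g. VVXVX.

Initial: UURUR -> [(0, 0), (0, 1), (0, 2), (1, 2), (1, 3), (2, 3)]
Fold 1: move[2]->L => UULUR VALID
Fold 2: move[1]->D => UDLUR INVALID (collision), skipped
Fold 3: move[2]->D => UUDUR INVALID (collision), skipped
Fold 4: move[0]->L => LULUR VALID

Answer: VXXV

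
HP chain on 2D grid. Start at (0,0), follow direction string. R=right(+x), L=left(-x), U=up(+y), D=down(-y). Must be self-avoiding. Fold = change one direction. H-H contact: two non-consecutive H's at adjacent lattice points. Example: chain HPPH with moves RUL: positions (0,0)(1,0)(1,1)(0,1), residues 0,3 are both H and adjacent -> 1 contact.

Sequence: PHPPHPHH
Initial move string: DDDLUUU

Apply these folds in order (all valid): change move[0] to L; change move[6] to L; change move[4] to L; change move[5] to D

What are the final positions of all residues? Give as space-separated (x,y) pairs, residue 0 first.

Answer: (0,0) (-1,0) (-1,-1) (-1,-2) (-2,-2) (-3,-2) (-3,-3) (-4,-3)

Derivation:
Initial moves: DDDLUUU
Fold: move[0]->L => LDDLUUU (positions: [(0, 0), (-1, 0), (-1, -1), (-1, -2), (-2, -2), (-2, -1), (-2, 0), (-2, 1)])
Fold: move[6]->L => LDDLUUL (positions: [(0, 0), (-1, 0), (-1, -1), (-1, -2), (-2, -2), (-2, -1), (-2, 0), (-3, 0)])
Fold: move[4]->L => LDDLLUL (positions: [(0, 0), (-1, 0), (-1, -1), (-1, -2), (-2, -2), (-3, -2), (-3, -1), (-4, -1)])
Fold: move[5]->D => LDDLLDL (positions: [(0, 0), (-1, 0), (-1, -1), (-1, -2), (-2, -2), (-3, -2), (-3, -3), (-4, -3)])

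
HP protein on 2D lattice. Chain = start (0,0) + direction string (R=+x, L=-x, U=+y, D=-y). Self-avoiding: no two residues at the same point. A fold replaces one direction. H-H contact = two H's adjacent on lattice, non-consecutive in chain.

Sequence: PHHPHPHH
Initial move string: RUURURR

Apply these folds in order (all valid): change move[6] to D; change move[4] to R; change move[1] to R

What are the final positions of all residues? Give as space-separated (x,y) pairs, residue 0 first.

Answer: (0,0) (1,0) (2,0) (2,1) (3,1) (4,1) (5,1) (5,0)

Derivation:
Initial moves: RUURURR
Fold: move[6]->D => RUURURD (positions: [(0, 0), (1, 0), (1, 1), (1, 2), (2, 2), (2, 3), (3, 3), (3, 2)])
Fold: move[4]->R => RUURRRD (positions: [(0, 0), (1, 0), (1, 1), (1, 2), (2, 2), (3, 2), (4, 2), (4, 1)])
Fold: move[1]->R => RRURRRD (positions: [(0, 0), (1, 0), (2, 0), (2, 1), (3, 1), (4, 1), (5, 1), (5, 0)])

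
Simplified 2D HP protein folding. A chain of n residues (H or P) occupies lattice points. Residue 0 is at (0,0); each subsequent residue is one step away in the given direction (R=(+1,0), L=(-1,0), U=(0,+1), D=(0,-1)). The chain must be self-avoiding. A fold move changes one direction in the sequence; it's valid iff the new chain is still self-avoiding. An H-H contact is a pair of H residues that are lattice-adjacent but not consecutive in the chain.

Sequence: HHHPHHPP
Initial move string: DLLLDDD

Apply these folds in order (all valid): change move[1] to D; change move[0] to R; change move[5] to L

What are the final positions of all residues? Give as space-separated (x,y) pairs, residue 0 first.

Answer: (0,0) (1,0) (1,-1) (0,-1) (-1,-1) (-1,-2) (-2,-2) (-2,-3)

Derivation:
Initial moves: DLLLDDD
Fold: move[1]->D => DDLLDDD (positions: [(0, 0), (0, -1), (0, -2), (-1, -2), (-2, -2), (-2, -3), (-2, -4), (-2, -5)])
Fold: move[0]->R => RDLLDDD (positions: [(0, 0), (1, 0), (1, -1), (0, -1), (-1, -1), (-1, -2), (-1, -3), (-1, -4)])
Fold: move[5]->L => RDLLDLD (positions: [(0, 0), (1, 0), (1, -1), (0, -1), (-1, -1), (-1, -2), (-2, -2), (-2, -3)])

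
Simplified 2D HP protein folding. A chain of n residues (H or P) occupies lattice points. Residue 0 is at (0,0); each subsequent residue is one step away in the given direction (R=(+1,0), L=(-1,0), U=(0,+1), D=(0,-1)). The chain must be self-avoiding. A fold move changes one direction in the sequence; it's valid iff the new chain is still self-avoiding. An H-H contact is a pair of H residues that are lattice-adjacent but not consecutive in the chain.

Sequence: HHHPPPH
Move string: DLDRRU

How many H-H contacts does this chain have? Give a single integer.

Answer: 1

Derivation:
Positions: [(0, 0), (0, -1), (-1, -1), (-1, -2), (0, -2), (1, -2), (1, -1)]
H-H contact: residue 1 @(0,-1) - residue 6 @(1, -1)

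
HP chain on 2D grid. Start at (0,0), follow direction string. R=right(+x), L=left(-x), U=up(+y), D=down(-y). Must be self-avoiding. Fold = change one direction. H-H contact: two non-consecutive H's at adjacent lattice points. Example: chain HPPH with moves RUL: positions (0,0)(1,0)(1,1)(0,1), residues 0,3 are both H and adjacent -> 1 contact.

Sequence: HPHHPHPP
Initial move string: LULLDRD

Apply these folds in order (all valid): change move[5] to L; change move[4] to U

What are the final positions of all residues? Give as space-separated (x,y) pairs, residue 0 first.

Answer: (0,0) (-1,0) (-1,1) (-2,1) (-3,1) (-3,2) (-4,2) (-4,1)

Derivation:
Initial moves: LULLDRD
Fold: move[5]->L => LULLDLD (positions: [(0, 0), (-1, 0), (-1, 1), (-2, 1), (-3, 1), (-3, 0), (-4, 0), (-4, -1)])
Fold: move[4]->U => LULLULD (positions: [(0, 0), (-1, 0), (-1, 1), (-2, 1), (-3, 1), (-3, 2), (-4, 2), (-4, 1)])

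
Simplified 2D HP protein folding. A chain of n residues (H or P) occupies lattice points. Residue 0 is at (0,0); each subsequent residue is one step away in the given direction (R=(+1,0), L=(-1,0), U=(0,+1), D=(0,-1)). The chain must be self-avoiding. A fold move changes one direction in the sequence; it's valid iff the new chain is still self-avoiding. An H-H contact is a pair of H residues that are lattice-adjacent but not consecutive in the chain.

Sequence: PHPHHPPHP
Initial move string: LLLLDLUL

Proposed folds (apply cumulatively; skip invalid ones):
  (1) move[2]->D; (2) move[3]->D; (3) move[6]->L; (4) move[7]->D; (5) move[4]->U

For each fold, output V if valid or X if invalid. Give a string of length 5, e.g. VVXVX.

Answer: VVVVX

Derivation:
Initial: LLLLDLUL -> [(0, 0), (-1, 0), (-2, 0), (-3, 0), (-4, 0), (-4, -1), (-5, -1), (-5, 0), (-6, 0)]
Fold 1: move[2]->D => LLDLDLUL VALID
Fold 2: move[3]->D => LLDDDLUL VALID
Fold 3: move[6]->L => LLDDDLLL VALID
Fold 4: move[7]->D => LLDDDLLD VALID
Fold 5: move[4]->U => LLDDULLD INVALID (collision), skipped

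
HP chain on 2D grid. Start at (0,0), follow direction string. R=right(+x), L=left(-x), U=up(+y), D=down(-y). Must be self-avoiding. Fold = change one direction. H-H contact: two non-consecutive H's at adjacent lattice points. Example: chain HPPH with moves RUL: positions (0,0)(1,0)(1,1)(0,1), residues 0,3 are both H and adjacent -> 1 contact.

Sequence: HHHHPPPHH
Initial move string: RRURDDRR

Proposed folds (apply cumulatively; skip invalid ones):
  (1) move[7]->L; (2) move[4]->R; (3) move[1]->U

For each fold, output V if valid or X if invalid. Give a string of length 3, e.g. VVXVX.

Initial: RRURDDRR -> [(0, 0), (1, 0), (2, 0), (2, 1), (3, 1), (3, 0), (3, -1), (4, -1), (5, -1)]
Fold 1: move[7]->L => RRURDDRL INVALID (collision), skipped
Fold 2: move[4]->R => RRURRDRR VALID
Fold 3: move[1]->U => RUURRDRR VALID

Answer: XVV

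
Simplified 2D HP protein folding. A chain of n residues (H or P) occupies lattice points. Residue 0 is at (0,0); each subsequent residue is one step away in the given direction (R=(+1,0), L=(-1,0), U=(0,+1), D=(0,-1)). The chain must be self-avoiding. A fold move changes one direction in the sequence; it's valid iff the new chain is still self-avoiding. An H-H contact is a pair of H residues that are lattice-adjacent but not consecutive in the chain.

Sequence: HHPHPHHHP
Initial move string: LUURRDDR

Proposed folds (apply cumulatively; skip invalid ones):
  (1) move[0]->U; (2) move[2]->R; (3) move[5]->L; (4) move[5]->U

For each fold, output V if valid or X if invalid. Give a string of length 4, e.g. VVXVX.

Answer: VVXX

Derivation:
Initial: LUURRDDR -> [(0, 0), (-1, 0), (-1, 1), (-1, 2), (0, 2), (1, 2), (1, 1), (1, 0), (2, 0)]
Fold 1: move[0]->U => UUURRDDR VALID
Fold 2: move[2]->R => UURRRDDR VALID
Fold 3: move[5]->L => UURRRLDR INVALID (collision), skipped
Fold 4: move[5]->U => UURRRUDR INVALID (collision), skipped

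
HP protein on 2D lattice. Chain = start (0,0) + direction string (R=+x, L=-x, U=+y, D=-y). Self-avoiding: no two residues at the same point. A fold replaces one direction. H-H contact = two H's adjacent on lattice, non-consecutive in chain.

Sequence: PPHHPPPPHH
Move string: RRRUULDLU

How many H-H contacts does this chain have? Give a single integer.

Answer: 0

Derivation:
Positions: [(0, 0), (1, 0), (2, 0), (3, 0), (3, 1), (3, 2), (2, 2), (2, 1), (1, 1), (1, 2)]
No H-H contacts found.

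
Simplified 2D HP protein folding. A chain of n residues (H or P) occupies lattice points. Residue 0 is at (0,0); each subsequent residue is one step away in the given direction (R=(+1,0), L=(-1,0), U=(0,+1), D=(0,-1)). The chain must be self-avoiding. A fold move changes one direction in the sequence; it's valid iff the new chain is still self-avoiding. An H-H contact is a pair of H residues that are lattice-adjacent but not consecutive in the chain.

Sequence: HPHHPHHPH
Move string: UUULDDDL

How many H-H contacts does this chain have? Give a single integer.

Answer: 1

Derivation:
Positions: [(0, 0), (0, 1), (0, 2), (0, 3), (-1, 3), (-1, 2), (-1, 1), (-1, 0), (-2, 0)]
H-H contact: residue 2 @(0,2) - residue 5 @(-1, 2)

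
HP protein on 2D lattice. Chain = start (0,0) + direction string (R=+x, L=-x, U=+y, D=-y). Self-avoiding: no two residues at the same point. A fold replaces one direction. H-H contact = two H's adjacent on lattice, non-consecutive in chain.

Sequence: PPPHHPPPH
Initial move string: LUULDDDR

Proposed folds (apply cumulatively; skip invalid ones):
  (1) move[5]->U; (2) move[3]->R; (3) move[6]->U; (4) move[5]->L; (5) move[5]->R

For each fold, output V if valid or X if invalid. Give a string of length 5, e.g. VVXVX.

Initial: LUULDDDR -> [(0, 0), (-1, 0), (-1, 1), (-1, 2), (-2, 2), (-2, 1), (-2, 0), (-2, -1), (-1, -1)]
Fold 1: move[5]->U => LUULDUDR INVALID (collision), skipped
Fold 2: move[3]->R => LUURDDDR INVALID (collision), skipped
Fold 3: move[6]->U => LUULDDUR INVALID (collision), skipped
Fold 4: move[5]->L => LUULDLDR VALID
Fold 5: move[5]->R => LUULDRDR INVALID (collision), skipped

Answer: XXXVX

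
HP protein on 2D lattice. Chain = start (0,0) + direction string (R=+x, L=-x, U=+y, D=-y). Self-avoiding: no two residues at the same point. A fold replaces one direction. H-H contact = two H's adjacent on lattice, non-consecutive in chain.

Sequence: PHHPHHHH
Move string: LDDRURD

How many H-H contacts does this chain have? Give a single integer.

Positions: [(0, 0), (-1, 0), (-1, -1), (-1, -2), (0, -2), (0, -1), (1, -1), (1, -2)]
H-H contact: residue 2 @(-1,-1) - residue 5 @(0, -1)
H-H contact: residue 4 @(0,-2) - residue 7 @(1, -2)

Answer: 2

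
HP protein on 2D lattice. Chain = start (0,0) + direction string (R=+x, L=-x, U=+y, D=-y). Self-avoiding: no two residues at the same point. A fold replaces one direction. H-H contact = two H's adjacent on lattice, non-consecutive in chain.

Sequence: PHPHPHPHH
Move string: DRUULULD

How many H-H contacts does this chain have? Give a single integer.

Answer: 1

Derivation:
Positions: [(0, 0), (0, -1), (1, -1), (1, 0), (1, 1), (0, 1), (0, 2), (-1, 2), (-1, 1)]
H-H contact: residue 5 @(0,1) - residue 8 @(-1, 1)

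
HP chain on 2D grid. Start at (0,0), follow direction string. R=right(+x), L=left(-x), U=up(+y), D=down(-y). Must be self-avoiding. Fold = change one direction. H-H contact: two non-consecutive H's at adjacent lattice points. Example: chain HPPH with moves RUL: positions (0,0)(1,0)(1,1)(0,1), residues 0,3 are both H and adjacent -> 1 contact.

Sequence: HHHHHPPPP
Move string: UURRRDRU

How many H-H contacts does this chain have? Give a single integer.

Positions: [(0, 0), (0, 1), (0, 2), (1, 2), (2, 2), (3, 2), (3, 1), (4, 1), (4, 2)]
No H-H contacts found.

Answer: 0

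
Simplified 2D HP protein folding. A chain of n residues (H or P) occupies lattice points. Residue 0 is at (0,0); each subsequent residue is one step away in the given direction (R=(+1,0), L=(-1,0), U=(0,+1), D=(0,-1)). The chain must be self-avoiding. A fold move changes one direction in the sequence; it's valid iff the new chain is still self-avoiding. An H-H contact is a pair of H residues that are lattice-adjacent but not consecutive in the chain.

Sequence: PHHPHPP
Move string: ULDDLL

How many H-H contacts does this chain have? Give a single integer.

Positions: [(0, 0), (0, 1), (-1, 1), (-1, 0), (-1, -1), (-2, -1), (-3, -1)]
No H-H contacts found.

Answer: 0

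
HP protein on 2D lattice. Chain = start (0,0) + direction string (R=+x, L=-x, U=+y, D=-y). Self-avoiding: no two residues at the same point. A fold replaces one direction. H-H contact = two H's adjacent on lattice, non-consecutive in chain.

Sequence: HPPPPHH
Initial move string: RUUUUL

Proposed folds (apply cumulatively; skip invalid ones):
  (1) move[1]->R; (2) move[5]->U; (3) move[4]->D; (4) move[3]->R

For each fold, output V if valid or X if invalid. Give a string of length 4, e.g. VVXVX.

Answer: VVXV

Derivation:
Initial: RUUUUL -> [(0, 0), (1, 0), (1, 1), (1, 2), (1, 3), (1, 4), (0, 4)]
Fold 1: move[1]->R => RRUUUL VALID
Fold 2: move[5]->U => RRUUUU VALID
Fold 3: move[4]->D => RRUUDU INVALID (collision), skipped
Fold 4: move[3]->R => RRURUU VALID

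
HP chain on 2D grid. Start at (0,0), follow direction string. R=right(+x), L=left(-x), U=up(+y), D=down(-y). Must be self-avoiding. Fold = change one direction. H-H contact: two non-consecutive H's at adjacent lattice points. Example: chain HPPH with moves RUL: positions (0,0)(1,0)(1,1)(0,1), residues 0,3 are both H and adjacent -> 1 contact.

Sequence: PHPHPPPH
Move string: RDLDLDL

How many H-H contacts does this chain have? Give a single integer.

Positions: [(0, 0), (1, 0), (1, -1), (0, -1), (0, -2), (-1, -2), (-1, -3), (-2, -3)]
No H-H contacts found.

Answer: 0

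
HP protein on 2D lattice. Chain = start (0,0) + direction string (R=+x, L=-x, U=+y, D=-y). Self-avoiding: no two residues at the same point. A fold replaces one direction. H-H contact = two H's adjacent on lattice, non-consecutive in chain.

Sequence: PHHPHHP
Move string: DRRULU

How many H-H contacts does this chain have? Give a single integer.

Answer: 1

Derivation:
Positions: [(0, 0), (0, -1), (1, -1), (2, -1), (2, 0), (1, 0), (1, 1)]
H-H contact: residue 2 @(1,-1) - residue 5 @(1, 0)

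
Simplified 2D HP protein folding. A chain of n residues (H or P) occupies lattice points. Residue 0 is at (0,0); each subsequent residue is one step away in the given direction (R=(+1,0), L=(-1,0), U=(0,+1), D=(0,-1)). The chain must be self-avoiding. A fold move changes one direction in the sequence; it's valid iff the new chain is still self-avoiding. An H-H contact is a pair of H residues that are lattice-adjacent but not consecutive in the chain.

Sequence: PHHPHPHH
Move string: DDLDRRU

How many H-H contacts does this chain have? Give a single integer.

Positions: [(0, 0), (0, -1), (0, -2), (-1, -2), (-1, -3), (0, -3), (1, -3), (1, -2)]
H-H contact: residue 2 @(0,-2) - residue 7 @(1, -2)

Answer: 1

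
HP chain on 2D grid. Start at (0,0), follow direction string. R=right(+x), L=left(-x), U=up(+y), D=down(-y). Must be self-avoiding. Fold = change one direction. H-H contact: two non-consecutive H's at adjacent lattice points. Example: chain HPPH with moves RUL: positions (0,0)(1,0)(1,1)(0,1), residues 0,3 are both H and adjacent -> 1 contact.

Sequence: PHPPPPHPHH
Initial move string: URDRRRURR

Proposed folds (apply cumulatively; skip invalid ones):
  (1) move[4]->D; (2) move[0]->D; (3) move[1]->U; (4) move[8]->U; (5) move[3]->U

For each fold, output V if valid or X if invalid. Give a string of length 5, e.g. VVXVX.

Initial: URDRRRURR -> [(0, 0), (0, 1), (1, 1), (1, 0), (2, 0), (3, 0), (4, 0), (4, 1), (5, 1), (6, 1)]
Fold 1: move[4]->D => URDRDRURR VALID
Fold 2: move[0]->D => DRDRDRURR VALID
Fold 3: move[1]->U => DUDRDRURR INVALID (collision), skipped
Fold 4: move[8]->U => DRDRDRURU VALID
Fold 5: move[3]->U => DRDUDRURU INVALID (collision), skipped

Answer: VVXVX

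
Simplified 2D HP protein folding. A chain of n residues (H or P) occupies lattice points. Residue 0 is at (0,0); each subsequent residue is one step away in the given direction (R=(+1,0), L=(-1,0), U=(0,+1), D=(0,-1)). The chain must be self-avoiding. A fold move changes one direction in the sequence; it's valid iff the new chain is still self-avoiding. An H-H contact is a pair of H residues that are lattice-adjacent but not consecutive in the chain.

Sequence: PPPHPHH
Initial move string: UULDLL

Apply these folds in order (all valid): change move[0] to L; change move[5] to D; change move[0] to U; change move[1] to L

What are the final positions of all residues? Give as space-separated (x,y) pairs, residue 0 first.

Answer: (0,0) (0,1) (-1,1) (-2,1) (-2,0) (-3,0) (-3,-1)

Derivation:
Initial moves: UULDLL
Fold: move[0]->L => LULDLL (positions: [(0, 0), (-1, 0), (-1, 1), (-2, 1), (-2, 0), (-3, 0), (-4, 0)])
Fold: move[5]->D => LULDLD (positions: [(0, 0), (-1, 0), (-1, 1), (-2, 1), (-2, 0), (-3, 0), (-3, -1)])
Fold: move[0]->U => UULDLD (positions: [(0, 0), (0, 1), (0, 2), (-1, 2), (-1, 1), (-2, 1), (-2, 0)])
Fold: move[1]->L => ULLDLD (positions: [(0, 0), (0, 1), (-1, 1), (-2, 1), (-2, 0), (-3, 0), (-3, -1)])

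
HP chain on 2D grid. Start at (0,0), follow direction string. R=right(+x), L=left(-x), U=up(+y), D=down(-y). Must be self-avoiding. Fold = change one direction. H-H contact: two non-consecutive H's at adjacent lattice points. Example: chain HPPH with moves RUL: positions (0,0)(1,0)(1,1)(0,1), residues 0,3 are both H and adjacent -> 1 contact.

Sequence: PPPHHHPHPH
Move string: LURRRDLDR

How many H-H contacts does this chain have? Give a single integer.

Answer: 1

Derivation:
Positions: [(0, 0), (-1, 0), (-1, 1), (0, 1), (1, 1), (2, 1), (2, 0), (1, 0), (1, -1), (2, -1)]
H-H contact: residue 4 @(1,1) - residue 7 @(1, 0)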